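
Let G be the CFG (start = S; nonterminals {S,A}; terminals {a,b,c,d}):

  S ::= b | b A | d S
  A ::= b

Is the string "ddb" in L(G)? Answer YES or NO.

Convert to CNF:
  S -> T0 A | T1 S | b
  A -> b
  T0 -> b
  T1 -> d

CYK fill:
  cell(0,0) d: {T1}  orig:{}
  cell(1,1) d: {T1}  orig:{}
  cell(2,2) b: {A,S,T0}  orig:{A,S}
  cell(0,1) dd: ∅
  cell(1,2) db: {S}
  cell(0,2) ddb: {S}

S ∈ T[0,2] ⇒ YES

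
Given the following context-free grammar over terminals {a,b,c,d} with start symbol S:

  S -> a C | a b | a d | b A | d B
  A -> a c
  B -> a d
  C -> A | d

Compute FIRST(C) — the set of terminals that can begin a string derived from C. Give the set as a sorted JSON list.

FIRST sets, iterate to fixpoint:
[1]
  A via A→a c: +{a}
  B via B→a d: +{a}
  C via C→A: +{a}
  C via C→d: +{d}
  S via S→a C: +{a}
  S via S→b A: +{b}
  S via S→d B: +{d}
  FIRST[S]={a,b,d}  FIRST[A]={a}  FIRST[B]={a}  FIRST[C]={a,d}
[2] (stable)
  FIRST[S]={a,b,d}  FIRST[A]={a}  FIRST[B]={a}  FIRST[C]={a,d}

FIRST(C) = ["a", "d"]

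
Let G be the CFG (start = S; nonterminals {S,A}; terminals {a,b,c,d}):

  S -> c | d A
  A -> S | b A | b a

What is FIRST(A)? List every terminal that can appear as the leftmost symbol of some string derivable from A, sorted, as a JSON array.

Compute FIRST by fixpoint:
iter 1:
  A via A→b A: +{b}
  S via S→c: +{c}
  S via S→d A: +{d}
  FIRST[S]={c,d}  FIRST[A]={b}
iter 2:
  A via A→S: +{c,d}
  FIRST[S]={c,d}  FIRST[A]={b,c,d}
iter 3: — fixpoint
  FIRST[S]={c,d}  FIRST[A]={b,c,d}

FIRST(A) = ["b", "c", "d"]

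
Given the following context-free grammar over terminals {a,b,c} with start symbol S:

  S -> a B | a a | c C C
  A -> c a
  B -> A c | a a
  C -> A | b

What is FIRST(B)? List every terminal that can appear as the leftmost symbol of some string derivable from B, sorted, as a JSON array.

FIRST sets, iterate to fixpoint:
iter 1:
  A via A→c a: +{c}
  B via B→A c: +{c}
  B via B→a a: +{a}
  C via C→A: +{c}
  C via C→b: +{b}
  S via S→a B: +{a}
  S via S→c C C: +{c}
  S: {a,c}  A: {c}  B: {a,c}  C: {b,c}
iter 2: (no change)
  S: {a,c}  A: {c}  B: {a,c}  C: {b,c}

FIRST(B) = ["a", "c"]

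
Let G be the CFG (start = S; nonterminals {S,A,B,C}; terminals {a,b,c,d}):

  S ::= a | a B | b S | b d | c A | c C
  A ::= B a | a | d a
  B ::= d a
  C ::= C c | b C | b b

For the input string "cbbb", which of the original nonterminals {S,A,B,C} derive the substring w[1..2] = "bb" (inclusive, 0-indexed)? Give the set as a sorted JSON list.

CNF form of G:
  S -> T0 B | T2 A | T2 C | T3 S | T3 T1 | a
  A -> B T0 | T1 T0 | a
  B -> T1 T0
  C -> C T2 | T3 C | T3 T3
  T0 -> a
  T1 -> d
  T2 -> c
  T3 -> b

CYK fill (cells [i..j] with 1 ≤ i ≤ j ≤ 2 only):
  cell(1,1) b: {T3}  orig:{}
  cell(2,2) b: {T3}  orig:{}
  cell(1,2) bb: {C}

Original NTs in T[1,2] deriving "bb": ["C"]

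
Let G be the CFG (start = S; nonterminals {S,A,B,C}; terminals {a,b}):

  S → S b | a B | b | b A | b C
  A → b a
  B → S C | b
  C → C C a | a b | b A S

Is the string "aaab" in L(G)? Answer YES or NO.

CNF form of G:
  S -> S T0 | T0 A | T0 C | T1 B | b
  A -> T0 T1
  B -> S C | b
  C -> C X2 | T0 X3 | T1 T0
  T0 -> b
  T1 -> a
  X2 -> C T1
  X3 -> A S

CYK table (by increasing span):
  [0..0]={T1}  "a"  orig:{}
  [1..1]={T1}  "a"  orig:{}
  [2..2]={T1}  "a"  orig:{}
  [3..3]={B,S,T0}  "b"  orig:{B,S}
  [0..1]=∅  "aa"
  [1..2]=∅  "aa"
  [2..3]={C,S}  "ab"
  [0..2]=∅  "aaa"
  [1..3]=∅  "aab"
  [0..3]=∅  "aaab"

S ∉ T[0,3] ⇒ NO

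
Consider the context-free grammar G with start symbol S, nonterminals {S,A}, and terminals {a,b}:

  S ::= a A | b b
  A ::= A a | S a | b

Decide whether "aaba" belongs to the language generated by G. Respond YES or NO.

CNF form of G:
  S -> T0 A | T1 T1
  A -> A T0 | S T0 | b
  T0 -> a
  T1 -> b

Fill CYK table bottom-up:
  T[0,0] 'a' = {T0}  orig:{}
  T[1,1] 'a' = {T0}  orig:{}
  T[2,2] 'b' = {A,T1}  orig:{A}
  T[3,3] 'a' = {T0}  orig:{}
  T[0,1] 'aa' = ∅
  T[1,2] 'ab' = {S}
  T[2,3] 'ba' = {A}
  T[0,2] 'aab' = ∅
  T[1,3] 'aba' = {A,S}
  T[0,3] 'aaba' = {S}

S ∈ T[0,3] ⇒ YES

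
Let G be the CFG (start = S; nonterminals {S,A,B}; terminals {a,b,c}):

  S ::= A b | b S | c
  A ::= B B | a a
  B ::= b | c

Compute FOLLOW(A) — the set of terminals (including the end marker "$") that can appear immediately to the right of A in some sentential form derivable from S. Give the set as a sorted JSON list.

FIRST sets, iterate to fixpoint:
pass 1:
  A via A→a a: +{a}
  B via B→b: +{b}
  B via B→c: +{c}
  S via S→A b: +{a}
  S via S→b S: +{b}
  S via S→c: +{c}
  S: {a,b,c}  A: {a}  B: {b,c}
pass 2:
  A via A→B B: +{b,c}
  S: {a,b,c}  A: {a,b,c}  B: {b,c}
pass 3: — fixpoint
  S: {a,b,c}  A: {a,b,c}  B: {b,c}

FOLLOW iteration:
seed FOLLOW(S) with $
iter 1:
  A→B B: FOLLOW(B) ⊇ FIRST(B) = {b,c}; new: +{b,c}
  S→A b: FOLLOW(A) ⊇ FIRST(b) = {b}; new: +{b}
  FOLLOW[S]={$}  FOLLOW[A]={b}  FOLLOW[B]={b,c}
iter 2: — fixpoint
  FOLLOW[S]={$}  FOLLOW[A]={b}  FOLLOW[B]={b,c}

FOLLOW(A) = ["b"]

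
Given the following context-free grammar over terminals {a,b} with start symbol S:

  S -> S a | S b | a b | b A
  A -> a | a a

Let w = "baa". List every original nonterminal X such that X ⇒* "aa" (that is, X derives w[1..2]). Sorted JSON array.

Convert to CNF:
  S -> S T0 | S T1 | T0 T1 | T1 A
  A -> T0 T0 | a
  T0 -> a
  T1 -> b

Fill CYK table bottom-up (cells [i..j] with 1 ≤ i ≤ j ≤ 2 only):
  [1..1]={A,T0}  "a"  orig:{A}
  [2..2]={A,T0}  "a"  orig:{A}
  [1..2]={A}  "aa"

Original NTs in T[1,2] deriving "aa": ["A"]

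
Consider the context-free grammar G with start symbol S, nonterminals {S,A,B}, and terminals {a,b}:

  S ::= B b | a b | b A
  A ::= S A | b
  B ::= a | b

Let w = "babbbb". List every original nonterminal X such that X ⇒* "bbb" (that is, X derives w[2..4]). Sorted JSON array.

Convert to CNF:
  S -> B T0 | T0 A | T1 T0
  A -> S A | b
  B -> a | b
  T0 -> b
  T1 -> a

CYK fill — only the sub-triangle for w[2..4]:
  cell(2,2) b: {A,B,T0}  orig:{A,B}
  cell(3,3) b: {A,B,T0}  orig:{A,B}
  cell(4,4) b: {A,B,T0}  orig:{A,B}
  cell(2,3) bb: {S}
  cell(3,4) bb: {S}
  cell(2,4) bbb: {A}

Original NTs in T[2,4] deriving "bbb": ["A"]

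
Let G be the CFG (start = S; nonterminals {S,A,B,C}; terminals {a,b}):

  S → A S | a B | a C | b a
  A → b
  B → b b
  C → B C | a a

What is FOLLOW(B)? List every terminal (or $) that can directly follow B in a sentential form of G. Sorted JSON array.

Compute FIRST by fixpoint:
pass 1:
  A via A→b: +{b}
  B via B→b b: +{b}
  C via C→B C: +{b}
  C via C→a a: +{a}
  S via S→A S: +{b}
  S via S→a B: +{a}
  S: {a,b}  A: {b}  B: {b}  C: {a,b}
pass 2: — fixpoint
  S: {a,b}  A: {b}  B: {b}  C: {a,b}

FOLLOW iteration:
seed FOLLOW(S) with $
iter 1:
  C→B C: FOLLOW(B) ⊇ FIRST(C) = {a,b}; new: +{a,b}
  S→A S: FOLLOW(A) ⊇ FIRST(S) = {a,b}; new: +{a,b}
  S→a B: FOLLOW(B) ⊇ FOLLOW(S) ⊇ {$}; new: +{$}
  S→a C: FOLLOW(C) ⊇ FOLLOW(S) ⊇ {$}; new: +{$}
  S: {$}  A: {a,b}  B: {$,a,b}  C: {$}
iter 2: (stable)
  S: {$}  A: {a,b}  B: {$,a,b}  C: {$}

FOLLOW(B) = ["$", "a", "b"]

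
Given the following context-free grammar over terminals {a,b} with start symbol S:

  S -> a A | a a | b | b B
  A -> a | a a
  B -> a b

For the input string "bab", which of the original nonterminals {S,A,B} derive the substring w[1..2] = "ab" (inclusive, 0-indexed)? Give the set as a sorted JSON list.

Convert to CNF:
  S -> T0 A | T0 T0 | T1 B | b
  A -> T0 T0 | a
  B -> T0 T1
  T0 -> a
  T1 -> b

CYK table (by increasing span) (cells [i..j] with 1 ≤ i ≤ j ≤ 2 only):
  cell(1,1) a: {A,T0}  orig:{A}
  cell(2,2) b: {S,T1}  orig:{S}
  cell(1,2) ab: {B}

Original NTs in T[1,2] deriving "ab": ["B"]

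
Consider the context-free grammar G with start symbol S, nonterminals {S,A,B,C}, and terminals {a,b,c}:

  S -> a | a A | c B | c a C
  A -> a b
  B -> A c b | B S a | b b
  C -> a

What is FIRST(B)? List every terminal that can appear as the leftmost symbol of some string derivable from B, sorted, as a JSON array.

Compute FIRST by fixpoint:
pass 1:
  A via A→a b: +{a}
  B via B→A c b: +{a}
  B via B→b b: +{b}
  C via C→a: +{a}
  S via S→a: +{a}
  S via S→c B: +{c}
  S: {a,c}  A: {a}  B: {a,b}  C: {a}
pass 2: done
  S: {a,c}  A: {a}  B: {a,b}  C: {a}

FIRST(B) = ["a", "b"]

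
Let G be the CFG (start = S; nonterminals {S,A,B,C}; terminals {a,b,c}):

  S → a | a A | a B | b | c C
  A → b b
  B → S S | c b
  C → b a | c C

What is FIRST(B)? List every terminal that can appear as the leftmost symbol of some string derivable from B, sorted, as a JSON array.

Compute FIRST by fixpoint:
[1]
  A via A→b b: +{b}
  B via B→c b: +{c}
  C via C→b a: +{b}
  C via C→c C: +{c}
  S via S→a: +{a}
  S via S→b: +{b}
  S via S→c C: +{c}
  FIRST(S)={a,b,c}  FIRST(A)={b}  FIRST(B)={c}  FIRST(C)={b,c}
[2]
  B via B→S S: +{a,b}
  FIRST(S)={a,b,c}  FIRST(A)={b}  FIRST(B)={a,b,c}  FIRST(C)={b,c}
[3] (stable)
  FIRST(S)={a,b,c}  FIRST(A)={b}  FIRST(B)={a,b,c}  FIRST(C)={b,c}

FIRST(B) = ["a", "b", "c"]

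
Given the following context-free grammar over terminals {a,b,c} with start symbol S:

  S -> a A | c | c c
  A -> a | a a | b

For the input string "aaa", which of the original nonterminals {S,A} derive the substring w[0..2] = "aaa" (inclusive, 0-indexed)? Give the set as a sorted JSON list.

CNF form of G:
  S -> T0 A | T1 T1 | c
  A -> T0 T0 | a | b
  T0 -> a
  T1 -> c

CYK table (by increasing span) (cells [i..j] with 0 ≤ i ≤ j ≤ 2 only):
  cell(0,0) a: {A,T0}  orig:{A}
  cell(1,1) a: {A,T0}  orig:{A}
  cell(2,2) a: {A,T0}  orig:{A}
  cell(0,1) aa: {A,S}
  cell(1,2) aa: {A,S}
  cell(0,2) aaa: {S}

Original NTs in T[0,2] deriving "aaa": ["S"]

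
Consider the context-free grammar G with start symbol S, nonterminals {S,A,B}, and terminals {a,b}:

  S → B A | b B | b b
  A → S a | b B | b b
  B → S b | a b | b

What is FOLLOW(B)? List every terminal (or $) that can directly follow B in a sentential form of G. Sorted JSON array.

Compute FIRST by fixpoint:
iter 1:
  A via A→b B: +{b}
  B via B→a b: +{a}
  B via B→b: +{b}
  S via S→B A: +{a,b}
  FIRST(S)={a,b}  FIRST(A)={b}  FIRST(B)={a,b}
iter 2:
  A via A→S a: +{a}
  FIRST(S)={a,b}  FIRST(A)={a,b}  FIRST(B)={a,b}
iter 3: (no change)
  FIRST(S)={a,b}  FIRST(A)={a,b}  FIRST(B)={a,b}

Compute FOLLOW by fixpoint:
initialize: $ ∈ FOLLOW(S)
[1]
  A→S a: FOLLOW(S) ⊇ FIRST(a) = {a}; new: +{a}
  B→S b: FOLLOW(S) ⊇ FIRST(b) = {b}; new: +{b}
  S→B A: FOLLOW(B) ⊇ FIRST(A) = {a,b}; new: +{a,b}
  S→B A: FOLLOW(A) ⊇ FOLLOW(S) ⊇ {$,a,b}; new: +{$,a,b}
  S→b B: FOLLOW(B) ⊇ FOLLOW(S) ⊇ {$,a,b}; new: +{$}
  FOLLOW[S]={$,a,b}  FOLLOW[A]={$,a,b}  FOLLOW[B]={$,a,b}
[2] (stable)
  FOLLOW[S]={$,a,b}  FOLLOW[A]={$,a,b}  FOLLOW[B]={$,a,b}

FOLLOW(B) = ["$", "a", "b"]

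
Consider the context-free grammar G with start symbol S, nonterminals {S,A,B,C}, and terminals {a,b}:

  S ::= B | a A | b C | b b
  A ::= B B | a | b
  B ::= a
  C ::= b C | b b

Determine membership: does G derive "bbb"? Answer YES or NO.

CNF form of G:
  S -> T0 C | T0 T0 | T1 A | a
  A -> B B | a | b
  B -> a
  C -> T0 C | T0 T0
  T0 -> b
  T1 -> a

Fill CYK table bottom-up:
  cell(0,0) b: {A,T0}  orig:{A}
  cell(1,1) b: {A,T0}  orig:{A}
  cell(2,2) b: {A,T0}  orig:{A}
  cell(0,1) bb: {C,S}
  cell(1,2) bb: {C,S}
  cell(0,2) bbb: {C,S}

S ∈ T[0,2] ⇒ YES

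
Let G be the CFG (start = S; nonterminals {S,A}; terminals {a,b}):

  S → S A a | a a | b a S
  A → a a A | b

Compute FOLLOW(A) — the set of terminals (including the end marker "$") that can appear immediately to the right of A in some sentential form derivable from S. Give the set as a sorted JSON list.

Compute FIRST by fixpoint:
pass 1:
  A via A→a a A: +{a}
  A via A→b: +{b}
  S via S→a a: +{a}
  S via S→b a S: +{b}
  FIRST(S)={a,b}  FIRST(A)={a,b}
pass 2: done
  FIRST(S)={a,b}  FIRST(A)={a,b}

FOLLOW iteration:
seed FOLLOW(S) with $
pass 1:
  S→S A a: FOLLOW(S) ⊇ FIRST(A) = {a,b}; new: +{a,b}
  S→S A a: FOLLOW(A) ⊇ FIRST(a) = {a}; new: +{a}
  S: {$,a,b}  A: {a}
pass 2: done
  S: {$,a,b}  A: {a}

FOLLOW(A) = ["a"]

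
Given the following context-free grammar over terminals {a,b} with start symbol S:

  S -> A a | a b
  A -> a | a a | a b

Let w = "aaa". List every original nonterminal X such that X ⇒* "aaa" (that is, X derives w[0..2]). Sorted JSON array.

Convert to CNF:
  S -> A T0 | T0 T1
  A -> T0 T0 | T0 T1 | a
  T0 -> a
  T1 -> b

CYK fill (cells [i..j] with 0 ≤ i ≤ j ≤ 2 only):
  cell(0,0) a: {A,T0}  orig:{A}
  cell(1,1) a: {A,T0}  orig:{A}
  cell(2,2) a: {A,T0}  orig:{A}
  cell(0,1) aa: {A,S}
  cell(1,2) aa: {A,S}
  cell(0,2) aaa: {S}

Original NTs in T[0,2] deriving "aaa": ["S"]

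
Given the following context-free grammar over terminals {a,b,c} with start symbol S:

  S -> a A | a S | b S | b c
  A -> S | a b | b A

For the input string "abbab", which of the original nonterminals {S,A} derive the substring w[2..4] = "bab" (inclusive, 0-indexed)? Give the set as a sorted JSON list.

CNF form of G:
  S -> T0 A | T0 S | T1 S | T1 T2
  A -> T0 A | T0 S | T0 T1 | T1 A | T1 S | T1 T2
  T0 -> a
  T1 -> b
  T2 -> c

CYK table (by increasing span) — only the sub-triangle for w[2..4]:
  [2..2]={T1}  "b"  orig:{}
  [3..3]={T0}  "a"  orig:{}
  [4..4]={T1}  "b"  orig:{}
  [2..3]=∅  "ba"
  [3..4]={A}  "ab"
  [2..4]={A}  "bab"

Original NTs in T[2,4] deriving "bab": ["A"]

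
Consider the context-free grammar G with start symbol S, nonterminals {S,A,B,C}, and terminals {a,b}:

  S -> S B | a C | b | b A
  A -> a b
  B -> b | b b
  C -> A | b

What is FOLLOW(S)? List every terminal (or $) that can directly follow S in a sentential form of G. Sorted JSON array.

Compute FIRST by fixpoint:
iter 1:
  A via A→a b: +{a}
  B via B→b: +{b}
  C via C→A: +{a}
  C via C→b: +{b}
  S via S→a C: +{a}
  S via S→b: +{b}
  FIRST(S)={a,b}  FIRST(A)={a}  FIRST(B)={b}  FIRST(C)={a,b}
iter 2: (stable)
  FIRST(S)={a,b}  FIRST(A)={a}  FIRST(B)={b}  FIRST(C)={a,b}

FOLLOW sets:
FOLLOW(S) := {$}
iter 1:
  S→S B: FOLLOW(S) ⊇ FIRST(B) = {b}; new: +{b}
  S→S B: FOLLOW(B) ⊇ FOLLOW(S) ⊇ {$,b}; new: +{$,b}
  S→a C: FOLLOW(C) ⊇ FOLLOW(S) ⊇ {$,b}; new: +{$,b}
  S→b A: FOLLOW(A) ⊇ FOLLOW(S) ⊇ {$,b}; new: +{$,b}
  S: {$,b}  A: {$,b}  B: {$,b}  C: {$,b}
iter 2: done
  S: {$,b}  A: {$,b}  B: {$,b}  C: {$,b}

FOLLOW(S) = ["$", "b"]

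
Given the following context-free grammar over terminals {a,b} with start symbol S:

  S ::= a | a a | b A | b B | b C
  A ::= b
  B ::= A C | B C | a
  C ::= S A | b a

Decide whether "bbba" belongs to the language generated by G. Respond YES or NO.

Convert to CNF:
  S -> T0 A | T0 B | T0 C | T1 T1 | a
  A -> b
  B -> A C | B C | a
  C -> S A | T0 T1
  T0 -> b
  T1 -> a

CYK fill:
  T[0,0] 'b' = {A,T0}  orig:{A}
  T[1,1] 'b' = {A,T0}  orig:{A}
  T[2,2] 'b' = {A,T0}  orig:{A}
  T[3,3] 'a' = {B,S,T1}  orig:{B,S}
  T[0,1] 'bb' = {S}
  T[1,2] 'bb' = {S}
  T[2,3] 'ba' = {C,S}
  T[0,2] 'bbb' = {C}
  T[1,3] 'bba' = {B,S}
  T[0,3] 'bbba' = {S}

S ∈ T[0,3] ⇒ YES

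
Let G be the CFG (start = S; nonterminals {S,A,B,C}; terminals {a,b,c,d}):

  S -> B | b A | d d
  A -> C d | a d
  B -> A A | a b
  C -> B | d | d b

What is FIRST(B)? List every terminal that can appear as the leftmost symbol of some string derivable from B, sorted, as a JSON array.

FIRST sets, iterate to fixpoint:
[1]
  A via A→a d: +{a}
  B via B→A A: +{a}
  C via C→B: +{a}
  C via C→d: +{d}
  S via S→B: +{a}
  S via S→b A: +{b}
  S via S→d d: +{d}
  FIRST[S]={a,b,d}  FIRST[A]={a}  FIRST[B]={a}  FIRST[C]={a,d}
[2]
  A via A→C d: +{d}
  B via B→A A: +{d}
  FIRST[S]={a,b,d}  FIRST[A]={a,d}  FIRST[B]={a,d}  FIRST[C]={a,d}
[3] (stable)
  FIRST[S]={a,b,d}  FIRST[A]={a,d}  FIRST[B]={a,d}  FIRST[C]={a,d}

FIRST(B) = ["a", "d"]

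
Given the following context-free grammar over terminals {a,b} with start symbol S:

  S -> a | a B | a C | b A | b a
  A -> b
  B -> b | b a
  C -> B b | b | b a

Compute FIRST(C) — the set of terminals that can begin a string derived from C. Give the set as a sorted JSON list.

Compute FIRST by fixpoint:
pass 1:
  A via A→b: +{b}
  B via B→b: +{b}
  C via C→B b: +{b}
  S via S→a: +{a}
  S via S→b A: +{b}
  FIRST[S]={a,b}  FIRST[A]={b}  FIRST[B]={b}  FIRST[C]={b}
pass 2: done
  FIRST[S]={a,b}  FIRST[A]={b}  FIRST[B]={b}  FIRST[C]={b}

FIRST(C) = ["b"]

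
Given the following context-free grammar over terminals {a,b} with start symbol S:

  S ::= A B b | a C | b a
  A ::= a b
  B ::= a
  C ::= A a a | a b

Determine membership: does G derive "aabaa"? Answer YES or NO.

Convert to CNF:
  S -> A X3 | T0 C | T1 T0
  A -> T0 T1
  B -> a
  C -> A X2 | T0 T1
  T0 -> a
  T1 -> b
  X2 -> T0 T0
  X3 -> B T1

CYK fill:
  T[0,0] 'a' = {B,T0}  orig:{B}
  T[1,1] 'a' = {B,T0}  orig:{B}
  T[2,2] 'b' = {T1}  orig:{}
  T[3,3] 'a' = {B,T0}  orig:{B}
  T[4,4] 'a' = {B,T0}  orig:{B}
  T[0,1] 'aa' = {X2}  orig:{}
  T[1,2] 'ab' = {A,C,X3}  orig:{A,C}
  T[2,3] 'ba' = {S}
  T[3,4] 'aa' = {X2}  orig:{}
  T[0,2] 'aab' = {S}
  T[1,3] 'aba' = ∅
  T[2,4] 'baa' = ∅
  T[0,3] 'aaba' = ∅
  T[1,4] 'abaa' = {C}
  T[0,4] 'aabaa' = {S}

S ∈ T[0,4] ⇒ YES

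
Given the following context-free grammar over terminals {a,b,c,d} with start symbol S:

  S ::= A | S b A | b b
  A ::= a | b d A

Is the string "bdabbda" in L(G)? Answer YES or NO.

CNF form of G:
  S -> S X3 | T0 T0 | T0 X4 | a
  A -> T0 X2 | a
  T0 -> b
  T1 -> d
  X2 -> T1 A
  X3 -> T0 A
  X4 -> T1 A

CYK table (by increasing span):
  T[0,0] 'b' = {T0}  orig:{}
  T[1,1] 'd' = {T1}  orig:{}
  T[2,2] 'a' = {A,S}
  T[3,3] 'b' = {T0}  orig:{}
  T[4,4] 'b' = {T0}  orig:{}
  T[5,5] 'd' = {T1}  orig:{}
  T[6,6] 'a' = {A,S}
  T[0,1] 'bd' = ∅
  T[1,2] 'da' = {X2,X4}  orig:{}
  T[2,3] 'ab' = ∅
  T[3,4] 'bb' = {S}
  T[4,5] 'bd' = ∅
  T[5,6] 'da' = {X2,X4}  orig:{}
  T[0,2] 'bda' = {A,S}
  T[1,3] 'dab' = ∅
  T[2,4] 'abb' = ∅
  T[3,5] 'bbd' = ∅
  T[4,6] 'bda' = {A,S}
  T[0,3] 'bdab' = ∅
  T[1,4] 'dabb' = ∅
  T[2,5] 'abbd' = ∅
  T[3,6] 'bbda' = {X3}  orig:{}
  T[0,4] 'bdabb' = ∅
  T[1,5] 'dabbd' = ∅
  T[2,6] 'abbda' = {S}
  T[0,5] 'bdabbd' = ∅
  T[1,6] 'dabbda' = ∅
  T[0,6] 'bdabbda' = {S}

S ∈ T[0,6] ⇒ YES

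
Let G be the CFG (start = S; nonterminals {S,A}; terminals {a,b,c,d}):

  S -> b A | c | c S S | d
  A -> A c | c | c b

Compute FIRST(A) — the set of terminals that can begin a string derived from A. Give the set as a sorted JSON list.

Compute FIRST by fixpoint:
iter 1:
  A via A→c: +{c}
  S via S→b A: +{b}
  S via S→c: +{c}
  S via S→d: +{d}
  FIRST(S)={b,c,d}  FIRST(A)={c}
iter 2: (no change)
  FIRST(S)={b,c,d}  FIRST(A)={c}

FIRST(A) = ["c"]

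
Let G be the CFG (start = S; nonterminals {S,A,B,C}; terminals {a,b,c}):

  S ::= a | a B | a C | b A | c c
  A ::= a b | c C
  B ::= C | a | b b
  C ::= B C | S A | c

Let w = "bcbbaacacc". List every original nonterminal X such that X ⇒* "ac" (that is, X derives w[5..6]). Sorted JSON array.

CNF form of G:
  S -> T0 B | T0 C | T1 A | T2 T2 | a
  A -> T0 T1 | T2 C
  B -> B C | S A | T1 T1 | a | c
  C -> B C | S A | c
  T0 -> a
  T1 -> b
  T2 -> c

CYK fill (cells [i..j] with 5 ≤ i ≤ j ≤ 6 only):
  T[5,5] 'a' = {B,S,T0}  orig:{B,S}
  T[6,6] 'c' = {B,C,T2}  orig:{B,C}
  T[5,6] 'ac' = {B,C,S}

Original NTs in T[5,6] deriving "ac": ["B", "C", "S"]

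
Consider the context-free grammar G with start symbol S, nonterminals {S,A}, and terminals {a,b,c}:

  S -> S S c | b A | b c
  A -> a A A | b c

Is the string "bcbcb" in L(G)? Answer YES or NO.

Convert to CNF:
  S -> S X4 | T1 A | T1 T2
  A -> T0 X3 | T1 T2
  T0 -> a
  T1 -> b
  T2 -> c
  X3 -> A A
  X4 -> S T2

CYK table (by increasing span):
  T[0,0] 'b' = {T1}  orig:{}
  T[1,1] 'c' = {T2}  orig:{}
  T[2,2] 'b' = {T1}  orig:{}
  T[3,3] 'c' = {T2}  orig:{}
  T[4,4] 'b' = {T1}  orig:{}
  T[0,1] 'bc' = {A,S}
  T[1,2] 'cb' = ∅
  T[2,3] 'bc' = {A,S}
  T[3,4] 'cb' = ∅
  T[0,2] 'bcb' = ∅
  T[1,3] 'cbc' = ∅
  T[2,4] 'bcb' = ∅
  T[0,3] 'bcbc' = {X3}  orig:{}
  T[1,4] 'cbcb' = ∅
  T[0,4] 'bcbcb' = ∅

S ∉ T[0,4] ⇒ NO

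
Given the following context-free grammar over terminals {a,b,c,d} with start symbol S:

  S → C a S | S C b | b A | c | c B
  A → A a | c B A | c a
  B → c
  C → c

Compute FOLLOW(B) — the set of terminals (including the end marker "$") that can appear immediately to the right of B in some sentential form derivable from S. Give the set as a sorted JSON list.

FIRST iteration:
iter 1:
  A via A→c B A: +{c}
  B via B→c: +{c}
  C via C→c: +{c}
  S via S→C a S: +{c}
  S via S→b A: +{b}
  S: {b,c}  A: {c}  B: {c}  C: {c}
iter 2: — fixpoint
  S: {b,c}  A: {c}  B: {c}  C: {c}

Compute FOLLOW by fixpoint:
initialize: $ ∈ FOLLOW(S)
round 1:
  A→A a: FOLLOW(A) ⊇ FIRST(a) = {a}; new: +{a}
  A→c B A: FOLLOW(B) ⊇ FIRST(A) = {c}; new: +{c}
  S→C a S: FOLLOW(C) ⊇ FIRST(a) = {a}; new: +{a}
  S→S C b: FOLLOW(S) ⊇ FIRST(C) = {c}; new: +{c}
  S→S C b: FOLLOW(C) ⊇ FIRST(b) = {b}; new: +{b}
  S→b A: FOLLOW(A) ⊇ FOLLOW(S) ⊇ {$,c}; new: +{$,c}
  S→c B: FOLLOW(B) ⊇ FOLLOW(S) ⊇ {$,c}; new: +{$}
  FOLLOW(S)={$,c}  FOLLOW(A)={$,a,c}  FOLLOW(B)={$,c}  FOLLOW(C)={a,b}
round 2: (stable)
  FOLLOW(S)={$,c}  FOLLOW(A)={$,a,c}  FOLLOW(B)={$,c}  FOLLOW(C)={a,b}

FOLLOW(B) = ["$", "c"]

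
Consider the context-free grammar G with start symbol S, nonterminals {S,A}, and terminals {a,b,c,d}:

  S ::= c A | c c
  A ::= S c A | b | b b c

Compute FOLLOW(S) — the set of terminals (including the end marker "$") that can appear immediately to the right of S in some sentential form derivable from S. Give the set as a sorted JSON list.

Compute FIRST by fixpoint:
[1]
  A via A→b: +{b}
  S via S→c A: +{c}
  FIRST[S]={c}  FIRST[A]={b}
[2]
  A via A→S c A: +{c}
  FIRST[S]={c}  FIRST[A]={b,c}
[3] done
  FIRST[S]={c}  FIRST[A]={b,c}

FOLLOW iteration:
FOLLOW(S) := {$}
[1]
  A→S c A: FOLLOW(S) ⊇ FIRST(c) = {c}; new: +{c}
  S→c A: FOLLOW(A) ⊇ FOLLOW(S) ⊇ {$,c}; new: +{$,c}
  FOLLOW(S)={$,c}  FOLLOW(A)={$,c}
[2] — fixpoint
  FOLLOW(S)={$,c}  FOLLOW(A)={$,c}

FOLLOW(S) = ["$", "c"]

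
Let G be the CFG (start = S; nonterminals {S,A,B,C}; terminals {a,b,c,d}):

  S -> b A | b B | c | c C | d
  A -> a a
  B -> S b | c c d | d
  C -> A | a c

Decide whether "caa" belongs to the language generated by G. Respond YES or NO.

Convert to CNF:
  S -> T1 A | T1 B | T2 C | c | d
  A -> T0 T0
  B -> S T1 | T2 X4 | d
  C -> T0 T0 | T0 T2
  T0 -> a
  T1 -> b
  T2 -> c
  T3 -> d
  X4 -> T2 T3

Fill CYK table bottom-up:
  cell(0,0) c: {S,T2}  orig:{S}
  cell(1,1) a: {T0}  orig:{}
  cell(2,2) a: {T0}  orig:{}
  cell(0,1) ca: ∅
  cell(1,2) aa: {A,C}
  cell(0,2) caa: {S}

S ∈ T[0,2] ⇒ YES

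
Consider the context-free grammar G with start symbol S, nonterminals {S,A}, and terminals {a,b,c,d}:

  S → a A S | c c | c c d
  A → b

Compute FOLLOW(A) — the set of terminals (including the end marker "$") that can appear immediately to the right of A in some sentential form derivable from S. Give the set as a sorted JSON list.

Compute FIRST by fixpoint:
round 1:
  A via A→b: +{b}
  S via S→a A S: +{a}
  S via S→c c: +{c}
  FIRST(S)={a,c}  FIRST(A)={b}
round 2: (stable)
  FIRST(S)={a,c}  FIRST(A)={b}

Compute FOLLOW by fixpoint:
FOLLOW(S) := {$}
iter 1:
  S→a A S: FOLLOW(A) ⊇ FIRST(S) = {a,c}; new: +{a,c}
  FOLLOW[S]={$}  FOLLOW[A]={a,c}
iter 2: done
  FOLLOW[S]={$}  FOLLOW[A]={a,c}

FOLLOW(A) = ["a", "c"]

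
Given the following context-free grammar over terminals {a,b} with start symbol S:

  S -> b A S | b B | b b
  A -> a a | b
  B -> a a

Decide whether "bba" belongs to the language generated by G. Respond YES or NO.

Convert to CNF:
  S -> T1 B | T1 T1 | T1 X2
  A -> T0 T0 | b
  B -> T0 T0
  T0 -> a
  T1 -> b
  X2 -> A S

CYK table (by increasing span):
  [0..0]={A,T1}  "b"  orig:{A}
  [1..1]={A,T1}  "b"  orig:{A}
  [2..2]={T0}  "a"  orig:{}
  [0..1]={S}  "bb"
  [1..2]=∅  "ba"
  [0..2]=∅  "bba"

S ∉ T[0,2] ⇒ NO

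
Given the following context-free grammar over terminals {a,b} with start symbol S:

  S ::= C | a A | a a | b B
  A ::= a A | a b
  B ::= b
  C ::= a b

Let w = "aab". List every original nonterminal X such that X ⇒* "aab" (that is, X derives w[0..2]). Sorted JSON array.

Convert to CNF:
  S -> T0 A | T0 T0 | T0 T1 | T1 B
  A -> T0 A | T0 T1
  B -> b
  C -> T0 T1
  T0 -> a
  T1 -> b

CYK table (by increasing span) — only the sub-triangle for w[0..2]:
  cell(0,0) a: {T0}  orig:{}
  cell(1,1) a: {T0}  orig:{}
  cell(2,2) b: {B,T1}  orig:{B}
  cell(0,1) aa: {S}
  cell(1,2) ab: {A,C,S}
  cell(0,2) aab: {A,S}

Original NTs in T[0,2] deriving "aab": ["A", "S"]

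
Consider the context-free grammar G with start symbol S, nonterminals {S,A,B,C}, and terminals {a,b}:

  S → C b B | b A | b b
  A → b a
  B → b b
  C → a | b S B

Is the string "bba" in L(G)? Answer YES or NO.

CNF form of G:
  S -> C X3 | T0 A | T0 T0
  A -> T0 T1
  B -> T0 T0
  C -> T0 X2 | a
  T0 -> b
  T1 -> a
  X2 -> S B
  X3 -> T0 B

Fill CYK table bottom-up:
  cell(0,0) b: {T0}  orig:{}
  cell(1,1) b: {T0}  orig:{}
  cell(2,2) a: {C,T1}  orig:{C}
  cell(0,1) bb: {B,S}
  cell(1,2) ba: {A}
  cell(0,2) bba: {S}

S ∈ T[0,2] ⇒ YES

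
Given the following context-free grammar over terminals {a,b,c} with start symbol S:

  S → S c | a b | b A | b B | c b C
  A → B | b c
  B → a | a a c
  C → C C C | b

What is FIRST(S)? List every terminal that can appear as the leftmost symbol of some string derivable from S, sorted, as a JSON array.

FIRST sets, iterate to fixpoint:
round 1:
  A via A→b c: +{b}
  B via B→a: +{a}
  C via C→b: +{b}
  S via S→a b: +{a}
  S via S→b A: +{b}
  S via S→c b C: +{c}
  S: {a,b,c}  A: {b}  B: {a}  C: {b}
round 2:
  A via A→B: +{a}
  S: {a,b,c}  A: {a,b}  B: {a}  C: {b}
round 3: (stable)
  S: {a,b,c}  A: {a,b}  B: {a}  C: {b}

FIRST(S) = ["a", "b", "c"]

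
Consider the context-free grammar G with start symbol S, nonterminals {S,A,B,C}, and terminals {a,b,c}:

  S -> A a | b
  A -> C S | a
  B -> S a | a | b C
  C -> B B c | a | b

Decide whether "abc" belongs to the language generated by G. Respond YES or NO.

Convert to CNF:
  S -> A T0 | b
  A -> C S | a
  B -> S T0 | T1 C | a
  C -> B X3 | a | b
  T0 -> a
  T1 -> b
  T2 -> c
  X3 -> B T2

CYK fill:
  T[0,0] 'a' = {A,B,C,T0}  orig:{A,B,C}
  T[1,1] 'b' = {C,S,T1}  orig:{C,S}
  T[2,2] 'c' = {T2}  orig:{}
  T[0,1] 'ab' = {A}
  T[1,2] 'bc' = ∅
  T[0,2] 'abc' = ∅

S ∉ T[0,2] ⇒ NO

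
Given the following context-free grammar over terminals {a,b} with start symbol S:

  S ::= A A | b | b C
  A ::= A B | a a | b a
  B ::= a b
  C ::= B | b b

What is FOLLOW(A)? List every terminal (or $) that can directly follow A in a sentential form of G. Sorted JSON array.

FIRST sets, iterate to fixpoint:
[1]
  A via A→a a: +{a}
  A via A→b a: +{b}
  B via B→a b: +{a}
  C via C→B: +{a}
  C via C→b b: +{b}
  S via S→A A: +{a,b}
  S: {a,b}  A: {a,b}  B: {a}  C: {a,b}
[2] — fixpoint
  S: {a,b}  A: {a,b}  B: {a}  C: {a,b}

FOLLOW iteration:
FOLLOW(S) := {$}
round 1:
  A→A B: FOLLOW(A) ⊇ FIRST(B) = {a}; new: +{a}
  A→A B: FOLLOW(B) ⊇ FOLLOW(A) ⊇ {a}; new: +{a}
  S→A A: FOLLOW(A) ⊇ FIRST(A) = {a,b}; new: +{b}
  S→A A: FOLLOW(A) ⊇ FOLLOW(S) ⊇ {$}; new: +{$}
  S→b C: FOLLOW(C) ⊇ FOLLOW(S) ⊇ {$}; new: +{$}
  FOLLOW(S)={$}  FOLLOW(A)={$,a,b}  FOLLOW(B)={a}  FOLLOW(C)={$}
round 2:
  A→A B: FOLLOW(B) ⊇ FOLLOW(A) ⊇ {$,a,b}; new: +{$,b}
  FOLLOW(S)={$}  FOLLOW(A)={$,a,b}  FOLLOW(B)={$,a,b}  FOLLOW(C)={$}
round 3: done
  FOLLOW(S)={$}  FOLLOW(A)={$,a,b}  FOLLOW(B)={$,a,b}  FOLLOW(C)={$}

FOLLOW(A) = ["$", "a", "b"]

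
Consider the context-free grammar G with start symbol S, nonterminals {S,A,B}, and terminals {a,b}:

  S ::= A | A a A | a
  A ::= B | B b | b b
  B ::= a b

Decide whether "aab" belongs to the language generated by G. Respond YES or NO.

Convert to CNF:
  S -> A X2 | B T0 | T0 T0 | T1 T0 | a
  A -> B T0 | T0 T0 | T1 T0
  B -> T1 T0
  T0 -> b
  T1 -> a
  X2 -> T1 A

CYK table (by increasing span):
  cell(0,0) a: {S,T1}  orig:{S}
  cell(1,1) a: {S,T1}  orig:{S}
  cell(2,2) b: {T0}  orig:{}
  cell(0,1) aa: ∅
  cell(1,2) ab: {A,B,S}
  cell(0,2) aab: {X2}  orig:{}

S ∉ T[0,2] ⇒ NO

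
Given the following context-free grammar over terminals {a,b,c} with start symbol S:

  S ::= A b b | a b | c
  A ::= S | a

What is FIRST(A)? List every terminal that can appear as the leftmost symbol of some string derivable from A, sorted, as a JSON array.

FIRST sets, iterate to fixpoint:
iter 1:
  A via A→a: +{a}
  S via S→A b b: +{a}
  S via S→c: +{c}
  FIRST(S)={a,c}  FIRST(A)={a}
iter 2:
  A via A→S: +{c}
  FIRST(S)={a,c}  FIRST(A)={a,c}
iter 3: done
  FIRST(S)={a,c}  FIRST(A)={a,c}

FIRST(A) = ["a", "c"]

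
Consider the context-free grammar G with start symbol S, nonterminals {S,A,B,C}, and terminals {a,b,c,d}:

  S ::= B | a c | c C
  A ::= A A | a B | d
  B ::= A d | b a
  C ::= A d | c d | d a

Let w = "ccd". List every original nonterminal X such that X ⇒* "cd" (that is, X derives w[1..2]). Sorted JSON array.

CNF form of G:
  S -> A T1 | T0 T3 | T2 T0 | T3 C
  A -> A A | T0 B | d
  B -> A T1 | T2 T0
  C -> A T1 | T1 T0 | T3 T1
  T0 -> a
  T1 -> d
  T2 -> b
  T3 -> c

CYK fill, restricted to cells inside w[1..2]:
  [1..1]={T3}  "c"  orig:{}
  [2..2]={A,T1}  "d"  orig:{A}
  [1..2]={C}  "cd"

Original NTs in T[1,2] deriving "cd": ["C"]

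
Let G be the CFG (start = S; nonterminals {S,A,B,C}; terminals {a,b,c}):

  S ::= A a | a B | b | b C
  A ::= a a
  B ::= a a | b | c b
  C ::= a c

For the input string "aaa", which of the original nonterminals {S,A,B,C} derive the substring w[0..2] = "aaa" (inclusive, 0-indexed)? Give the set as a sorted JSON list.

Convert to CNF:
  S -> A T0 | T0 B | T2 C | b
  A -> T0 T0
  B -> T0 T0 | T1 T2 | b
  C -> T0 T1
  T0 -> a
  T1 -> c
  T2 -> b

CYK table (by increasing span), restricted to cells inside w[0..2]:
  [0..0]={T0}  "a"  orig:{}
  [1..1]={T0}  "a"  orig:{}
  [2..2]={T0}  "a"  orig:{}
  [0..1]={A,B}  "aa"
  [1..2]={A,B}  "aa"
  [0..2]={S}  "aaa"

Original NTs in T[0,2] deriving "aaa": ["S"]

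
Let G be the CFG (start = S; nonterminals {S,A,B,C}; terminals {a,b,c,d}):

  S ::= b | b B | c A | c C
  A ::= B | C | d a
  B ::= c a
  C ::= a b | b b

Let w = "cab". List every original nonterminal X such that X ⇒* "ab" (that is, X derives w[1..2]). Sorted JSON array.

CNF form of G:
  S -> T1 B | T2 A | T2 C | b
  A -> T0 T1 | T1 T1 | T2 T0 | T3 T0
  B -> T2 T0
  C -> T0 T1 | T1 T1
  T0 -> a
  T1 -> b
  T2 -> c
  T3 -> d

CYK fill, restricted to cells inside w[1..2]:
  [1..1]={T0}  "a"  orig:{}
  [2..2]={S,T1}  "b"  orig:{S}
  [1..2]={A,C}  "ab"

Original NTs in T[1,2] deriving "ab": ["A", "C"]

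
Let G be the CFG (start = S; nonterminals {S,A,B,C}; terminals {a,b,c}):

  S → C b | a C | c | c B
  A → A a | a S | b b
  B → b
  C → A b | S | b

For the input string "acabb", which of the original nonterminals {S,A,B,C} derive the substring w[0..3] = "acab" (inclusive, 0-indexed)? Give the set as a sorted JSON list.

CNF form of G:
  S -> C T1 | T0 C | T2 B | c
  A -> A T0 | T0 S | T1 T1
  B -> b
  C -> A T1 | C T1 | T0 C | T2 B | b | c
  T0 -> a
  T1 -> b
  T2 -> c

CYK table (by increasing span) — only the sub-triangle for w[0..3]:
  cell(0,0) a: {T0}  orig:{}
  cell(1,1) c: {C,S,T2}  orig:{C,S}
  cell(2,2) a: {T0}  orig:{}
  cell(3,3) b: {B,C,T1}  orig:{B,C}
  cell(0,1) ac: {A,C,S}
  cell(1,2) ca: ∅
  cell(2,3) ab: {C,S}
  cell(0,2) aca: {A}
  cell(1,3) cab: ∅
  cell(0,3) acab: {C}

Original NTs in T[0,3] deriving "acab": ["C"]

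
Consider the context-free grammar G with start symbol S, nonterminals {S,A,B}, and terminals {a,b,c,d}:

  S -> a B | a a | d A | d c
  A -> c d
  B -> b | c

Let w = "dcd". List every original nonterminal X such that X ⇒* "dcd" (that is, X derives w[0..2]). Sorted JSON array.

CNF form of G:
  S -> T1 A | T1 T0 | T2 B | T2 T2
  A -> T0 T1
  B -> b | c
  T0 -> c
  T1 -> d
  T2 -> a

Fill CYK table bottom-up, restricted to cells inside w[0..2]:
  [0..0]={T1}  "d"  orig:{}
  [1..1]={B,T0}  "c"  orig:{B}
  [2..2]={T1}  "d"  orig:{}
  [0..1]={S}  "dc"
  [1..2]={A}  "cd"
  [0..2]={S}  "dcd"

Original NTs in T[0,2] deriving "dcd": ["S"]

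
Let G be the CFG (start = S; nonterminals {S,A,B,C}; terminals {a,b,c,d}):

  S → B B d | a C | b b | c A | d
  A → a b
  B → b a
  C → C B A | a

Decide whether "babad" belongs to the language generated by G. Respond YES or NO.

Convert to CNF:
  S -> B X5 | T0 C | T1 T1 | T3 A | d
  A -> T0 T1
  B -> T1 T0
  C -> C X4 | a
  T0 -> a
  T1 -> b
  T2 -> d
  T3 -> c
  X4 -> B A
  X5 -> B T2

CYK fill:
  T[0,0] 'b' = {T1}  orig:{}
  T[1,1] 'a' = {C,T0}  orig:{C}
  T[2,2] 'b' = {T1}  orig:{}
  T[3,3] 'a' = {C,T0}  orig:{C}
  T[4,4] 'd' = {S,T2}  orig:{S}
  T[0,1] 'ba' = {B}
  T[1,2] 'ab' = {A}
  T[2,3] 'ba' = {B}
  T[3,4] 'ad' = ∅
  T[0,2] 'bab' = ∅
  T[1,3] 'aba' = ∅
  T[2,4] 'bad' = {X5}  orig:{}
  T[0,3] 'baba' = ∅
  T[1,4] 'abad' = ∅
  T[0,4] 'babad' = {S}

S ∈ T[0,4] ⇒ YES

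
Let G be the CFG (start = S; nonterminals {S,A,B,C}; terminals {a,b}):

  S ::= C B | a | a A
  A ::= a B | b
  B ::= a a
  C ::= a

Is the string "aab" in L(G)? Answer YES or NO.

CNF form of G:
  S -> C B | T0 A | a
  A -> T0 B | b
  B -> T0 T0
  C -> a
  T0 -> a

CYK table (by increasing span):
  [0..0]={C,S,T0}  "a"  orig:{C,S}
  [1..1]={C,S,T0}  "a"  orig:{C,S}
  [2..2]={A}  "b"
  [0..1]={B}  "aa"
  [1..2]={S}  "ab"
  [0..2]=∅  "aab"

S ∉ T[0,2] ⇒ NO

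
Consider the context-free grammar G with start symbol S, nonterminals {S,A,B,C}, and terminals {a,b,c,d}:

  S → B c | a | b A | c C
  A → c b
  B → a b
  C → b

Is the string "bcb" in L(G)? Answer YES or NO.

Convert to CNF:
  S -> B T0 | T0 C | T1 A | a
  A -> T0 T1
  B -> T2 T1
  C -> b
  T0 -> c
  T1 -> b
  T2 -> a

Fill CYK table bottom-up:
  T[0,0] 'b' = {C,T1}  orig:{C}
  T[1,1] 'c' = {T0}  orig:{}
  T[2,2] 'b' = {C,T1}  orig:{C}
  T[0,1] 'bc' = ∅
  T[1,2] 'cb' = {A,S}
  T[0,2] 'bcb' = {S}

S ∈ T[0,2] ⇒ YES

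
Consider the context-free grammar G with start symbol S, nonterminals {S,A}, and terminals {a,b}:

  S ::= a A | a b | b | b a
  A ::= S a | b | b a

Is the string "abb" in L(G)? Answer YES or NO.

Convert to CNF:
  S -> T0 A | T0 T1 | T1 T0 | b
  A -> S T0 | T1 T0 | b
  T0 -> a
  T1 -> b

CYK fill:
  cell(0,0) a: {T0}  orig:{}
  cell(1,1) b: {A,S,T1}  orig:{A,S}
  cell(2,2) b: {A,S,T1}  orig:{A,S}
  cell(0,1) ab: {S}
  cell(1,2) bb: ∅
  cell(0,2) abb: ∅

S ∉ T[0,2] ⇒ NO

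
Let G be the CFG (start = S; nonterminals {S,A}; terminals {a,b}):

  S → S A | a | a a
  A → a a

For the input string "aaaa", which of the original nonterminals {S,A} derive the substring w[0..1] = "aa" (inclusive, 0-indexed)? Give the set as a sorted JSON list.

CNF form of G:
  S -> S A | T0 T0 | a
  A -> T0 T0
  T0 -> a

Fill CYK table bottom-up — only the sub-triangle for w[0..1]:
  [0..0]={S,T0}  "a"  orig:{S}
  [1..1]={S,T0}  "a"  orig:{S}
  [0..1]={A,S}  "aa"

Original NTs in T[0,1] deriving "aa": ["A", "S"]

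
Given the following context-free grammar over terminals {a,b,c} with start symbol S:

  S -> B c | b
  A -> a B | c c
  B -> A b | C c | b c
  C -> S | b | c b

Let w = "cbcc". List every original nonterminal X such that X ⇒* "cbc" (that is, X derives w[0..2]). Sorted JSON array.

CNF form of G:
  S -> B T1 | b
  A -> T0 B | T1 T1
  B -> A T2 | C T1 | T2 T1
  C -> B T1 | T1 T2 | b
  T0 -> a
  T1 -> c
  T2 -> b

Fill CYK table bottom-up, restricted to cells inside w[0..2]:
  cell(0,0) c: {T1}  orig:{}
  cell(1,1) b: {C,S,T2}  orig:{C,S}
  cell(2,2) c: {T1}  orig:{}
  cell(0,1) cb: {C}
  cell(1,2) bc: {B}
  cell(0,2) cbc: {B}

Original NTs in T[0,2] deriving "cbc": ["B"]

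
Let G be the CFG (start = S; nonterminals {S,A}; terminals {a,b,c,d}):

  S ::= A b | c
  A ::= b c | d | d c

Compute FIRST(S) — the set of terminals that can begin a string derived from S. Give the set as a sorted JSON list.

FIRST iteration:
iter 1:
  A via A→b c: +{b}
  A via A→d: +{d}
  S via S→A b: +{b,d}
  S via S→c: +{c}
  FIRST(S)={b,c,d}  FIRST(A)={b,d}
iter 2: done
  FIRST(S)={b,c,d}  FIRST(A)={b,d}

FIRST(S) = ["b", "c", "d"]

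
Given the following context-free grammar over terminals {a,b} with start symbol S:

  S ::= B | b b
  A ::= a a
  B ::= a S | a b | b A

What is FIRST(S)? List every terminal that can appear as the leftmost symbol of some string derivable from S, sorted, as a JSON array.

FIRST sets, iterate to fixpoint:
[1]
  A via A→a a: +{a}
  B via B→a S: +{a}
  B via B→b A: +{b}
  S via S→B: +{a,b}
  FIRST(S)={a,b}  FIRST(A)={a}  FIRST(B)={a,b}
[2] done
  FIRST(S)={a,b}  FIRST(A)={a}  FIRST(B)={a,b}

FIRST(S) = ["a", "b"]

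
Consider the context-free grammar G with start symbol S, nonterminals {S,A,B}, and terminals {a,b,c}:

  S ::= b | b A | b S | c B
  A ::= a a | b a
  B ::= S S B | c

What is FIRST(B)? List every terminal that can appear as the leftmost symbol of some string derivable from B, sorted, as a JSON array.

FIRST iteration:
iter 1:
  A via A→a a: +{a}
  A via A→b a: +{b}
  B via B→c: +{c}
  S via S→b: +{b}
  S via S→c B: +{c}
  FIRST[S]={b,c}  FIRST[A]={a,b}  FIRST[B]={c}
iter 2:
  B via B→S S B: +{b}
  FIRST[S]={b,c}  FIRST[A]={a,b}  FIRST[B]={b,c}
iter 3: (stable)
  FIRST[S]={b,c}  FIRST[A]={a,b}  FIRST[B]={b,c}

FIRST(B) = ["b", "c"]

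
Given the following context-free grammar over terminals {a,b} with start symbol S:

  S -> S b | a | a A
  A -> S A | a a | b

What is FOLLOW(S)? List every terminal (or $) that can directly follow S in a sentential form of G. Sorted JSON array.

FIRST sets, iterate to fixpoint:
pass 1:
  A via A→a a: +{a}
  A via A→b: +{b}
  S via S→a: +{a}
  FIRST(S)={a}  FIRST(A)={a,b}
pass 2: done
  FIRST(S)={a}  FIRST(A)={a,b}

FOLLOW iteration:
FOLLOW(S) := {$}
pass 1:
  A→S A: FOLLOW(S) ⊇ FIRST(A) = {a,b}; new: +{a,b}
  S→a A: FOLLOW(A) ⊇ FOLLOW(S) ⊇ {$,a,b}; new: +{$,a,b}
  S: {$,a,b}  A: {$,a,b}
pass 2: (no change)
  S: {$,a,b}  A: {$,a,b}

FOLLOW(S) = ["$", "a", "b"]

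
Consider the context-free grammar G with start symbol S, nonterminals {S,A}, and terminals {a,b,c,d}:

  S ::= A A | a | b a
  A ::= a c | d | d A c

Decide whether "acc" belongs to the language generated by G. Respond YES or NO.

CNF form of G:
  S -> A A | T3 T0 | a
  A -> T0 T1 | T2 X4 | d
  T0 -> a
  T1 -> c
  T2 -> d
  T3 -> b
  X4 -> A T1

CYK table (by increasing span):
  T[0,0] 'a' = {S,T0}  orig:{S}
  T[1,1] 'c' = {T1}  orig:{}
  T[2,2] 'c' = {T1}  orig:{}
  T[0,1] 'ac' = {A}
  T[1,2] 'cc' = ∅
  T[0,2] 'acc' = {X4}  orig:{}

S ∉ T[0,2] ⇒ NO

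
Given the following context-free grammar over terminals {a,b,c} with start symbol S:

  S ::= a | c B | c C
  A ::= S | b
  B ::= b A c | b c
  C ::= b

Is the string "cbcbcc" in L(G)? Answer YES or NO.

Convert to CNF:
  S -> T0 B | T0 C | a
  A -> T0 B | T0 C | a | b
  B -> T1 T0 | T1 X2
  C -> b
  T0 -> c
  T1 -> b
  X2 -> A T0

Fill CYK table bottom-up:
  [0..0]={T0}  "c"  orig:{}
  [1..1]={A,C,T1}  "b"  orig:{A,C}
  [2..2]={T0}  "c"  orig:{}
  [3..3]={A,C,T1}  "b"  orig:{A,C}
  [4..4]={T0}  "c"  orig:{}
  [5..5]={T0}  "c"  orig:{}
  [0..1]={A,S}  "cb"
  [1..2]={B,X2}  "bc"  orig:{B}
  [2..3]={A,S}  "cb"
  [3..4]={B,X2}  "bc"  orig:{B}
  [4..5]=∅  "cc"
  [0..2]={A,S,X2}  "cbc"  orig:{A,S}
  [1..3]=∅  "bcb"
  [2..4]={A,S,X2}  "cbc"  orig:{A,S}
  [3..5]=∅  "bcc"
  [0..3]=∅  "cbcb"
  [1..4]={B}  "bcbc"
  [2..5]={X2}  "cbcc"  orig:{}
  [0..4]={A,S}  "cbcbc"
  [1..5]={B}  "bcbcc"
  [0..5]={A,S,X2}  "cbcbcc"  orig:{A,S}

S ∈ T[0,5] ⇒ YES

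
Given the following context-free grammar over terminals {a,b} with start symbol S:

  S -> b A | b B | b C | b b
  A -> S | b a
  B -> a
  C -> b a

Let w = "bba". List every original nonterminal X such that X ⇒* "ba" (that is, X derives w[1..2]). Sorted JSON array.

Convert to CNF:
  S -> T0 A | T0 B | T0 C | T0 T0
  A -> T0 A | T0 B | T0 C | T0 T0 | T0 T1
  B -> a
  C -> T0 T1
  T0 -> b
  T1 -> a

CYK fill (cells [i..j] with 1 ≤ i ≤ j ≤ 2 only):
  T[1,1] 'b' = {T0}  orig:{}
  T[2,2] 'a' = {B,T1}  orig:{B}
  T[1,2] 'ba' = {A,C,S}

Original NTs in T[1,2] deriving "ba": ["A", "C", "S"]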